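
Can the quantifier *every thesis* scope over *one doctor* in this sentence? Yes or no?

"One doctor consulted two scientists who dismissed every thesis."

*every thesis* is embedded in the relative clause *who dismissed every thesis* modifying *two scientists*.
QR out of a relative clause is ruled out by the relative-clause island constraint.
*every thesis* is confined to the island and cannot take scope over *one doctor*.

No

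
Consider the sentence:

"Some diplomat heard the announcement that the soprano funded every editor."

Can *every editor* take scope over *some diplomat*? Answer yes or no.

No

*every editor* occurs within the complex NP *the announcement that the soprano funded every editor*.
The complex NP is opaque for QR — the quantifier is frozen inside the noun's complement.
So the wide-scope reading for *every editor* is blocked.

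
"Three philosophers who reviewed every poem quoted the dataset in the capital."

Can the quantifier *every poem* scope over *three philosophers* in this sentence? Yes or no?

The DP *every poem* is contained in the relative clause *who reviewed every poem*.
Relative clauses block scope extraction: QR cannot target a position outside the modified NP.
So *every poem* cannot raise high enough to outscope *three philosophers*; only the surface ordering *three philosophers* > *every poem* is available.

No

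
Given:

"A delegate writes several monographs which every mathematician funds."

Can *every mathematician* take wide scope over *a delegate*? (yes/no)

Structurally, *every mathematician* is inside the relative clause *which every mathematician funds* modifying *several monographs*.
A relative clause is a scope island — quantifier raising cannot cross its boundary.
So the wide-scope reading for *every mathematician* is blocked.
(Only the surface reading survives: one fixed delegate with respect to all the relevant mathematicians.)

No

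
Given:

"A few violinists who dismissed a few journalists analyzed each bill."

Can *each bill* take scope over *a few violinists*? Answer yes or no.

Although the sentence contains a relative clause (*who dismissed a few journalists*), *each bill* is outside it, in the matrix VP.
Nothing blocks QR of the lower DP to a position above the higher one, so inverse scope is available.

Yes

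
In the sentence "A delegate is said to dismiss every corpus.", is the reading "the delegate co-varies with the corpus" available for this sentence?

Yes

That reading corresponds to *every corpus* > *a delegate*.
The matrix predicate is a raising verb, whose infinitival complement is not a scope island — *every corpus* can QR into the matrix clause.
Nothing blocks QR of the lower DP to a position above the higher one, so inverse scope is available.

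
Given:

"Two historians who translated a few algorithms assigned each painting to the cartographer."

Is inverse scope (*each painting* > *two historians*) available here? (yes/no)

Yes

*each painting* sits in the matrix clause, not in the relative clause on *two historians*.
Ordinary QR to a clause-peripheral position gives the wide-scope LF for the lower DP.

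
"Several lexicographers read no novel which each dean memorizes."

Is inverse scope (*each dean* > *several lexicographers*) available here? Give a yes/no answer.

No

*each dean* occurs within the relative clause *which each dean memorizes* modifying *no novel*.
A relative clause is a scope island — quantifier raising cannot cross its boundary.
*each dean* is confined to the island and cannot take scope over *several lexicographers*.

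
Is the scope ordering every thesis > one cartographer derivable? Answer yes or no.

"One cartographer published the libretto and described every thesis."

The DP *every thesis* is contained in one conjunct of the coordinate structure (*described every thesis*).
Asymmetric QR out of one conjunct violates the Coordinate Structure Constraint.
*every thesis* > *one cartographer* would require crossing that boundary, which is illicit.

No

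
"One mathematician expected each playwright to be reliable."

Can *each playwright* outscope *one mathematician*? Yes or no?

*each playwright* is an ECM subject; ECM complements are not islands, and the embedded quantifier may take matrix scope.
No island intervenes, so both surface and inverse scope are derivable.
So *each playwright* > *one mathematician* is among the available readings.

Yes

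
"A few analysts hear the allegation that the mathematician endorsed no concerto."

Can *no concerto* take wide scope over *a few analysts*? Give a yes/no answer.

No

Structurally, *no concerto* is inside the complex NP *the allegation that the mathematician endorsed no concerto*.
Noun-complement clauses are scope islands (the Complex NP Constraint): a quantifier inside one cannot scope into the matrix.
So *no concerto* cannot raise high enough to outscope *a few analysts*; only the surface ordering *a few analysts* > *no concerto* is available.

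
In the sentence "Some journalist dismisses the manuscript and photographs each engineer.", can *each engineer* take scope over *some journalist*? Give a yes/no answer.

No

*each engineer* sits inside one conjunct of the coordinate structure (*photographs each engineer*).
QR out of a conjunct would have to apply non-ATB, which the CSC forbids.
So *each engineer* cannot raise high enough to outscope *some journalist*; only the surface ordering *some journalist* > *each engineer* is available.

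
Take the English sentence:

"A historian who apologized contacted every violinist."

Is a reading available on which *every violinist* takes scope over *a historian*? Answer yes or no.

Yes

The RC *who apologized* is an island, but *every violinist* is not inside it — it is the matrix object, a clausemate of *a historian*.
Nothing blocks QR of the lower DP to a position above the higher one, so inverse scope is available.
The sentence is scopally ambiguous between *a historian* > *every violinist* and *every violinist* > *a historian*.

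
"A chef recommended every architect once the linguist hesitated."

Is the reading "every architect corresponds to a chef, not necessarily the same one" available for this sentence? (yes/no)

This is the *every architect* > *a chef* reading.
The adjunct island is irrelevant here — *every architect* and *a chef* are both in the matrix clause.
Nothing blocks QR of the lower DP to a position above the higher one, so inverse scope is available.
So *every architect* > *a chef* is among the available readings.

Yes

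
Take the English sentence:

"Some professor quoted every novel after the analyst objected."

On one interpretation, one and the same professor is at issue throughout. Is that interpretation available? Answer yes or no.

That reading corresponds to *some professor* > *every novel*.
Surface scope (*some professor* > *every novel*) is always derivable; islands only block QR, not in-situ interpretation.

Yes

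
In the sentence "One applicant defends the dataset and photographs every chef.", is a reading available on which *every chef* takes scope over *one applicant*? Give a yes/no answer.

The DP *every chef* is contained in one conjunct of the coordinate structure (*photographs every chef*).
A quantifier cannot raise out of one conjunct of a coordination across the whole coordinate structure — the CSC applies to QR.
*every chef* is confined to the island and cannot take scope over *one applicant*.
(Only the surface reading survives: one fixed applicant with respect to all the relevant chefs.)

No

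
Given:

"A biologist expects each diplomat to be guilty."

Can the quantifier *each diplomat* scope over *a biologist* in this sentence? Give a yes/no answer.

ECM infinitives lack a CP barrier, so *each diplomat* can QR over the matrix subject *a biologist*.
Ordinary QR to a clause-peripheral position gives the wide-scope LF for the lower DP.
The sentence is scopally ambiguous between *a biologist* > *each diplomat* and *each diplomat* > *a biologist*.

Yes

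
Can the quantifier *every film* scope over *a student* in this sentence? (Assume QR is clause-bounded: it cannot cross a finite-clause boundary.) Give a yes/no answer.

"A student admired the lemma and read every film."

*every film* sits inside one conjunct of the coordinate structure (*read every film*).
QR out of a conjunct would have to apply non-ATB, which the CSC forbids.
*every film* > *a student* would require crossing that boundary, which is illicit.

No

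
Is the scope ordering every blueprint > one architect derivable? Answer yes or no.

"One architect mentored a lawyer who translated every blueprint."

*every blueprint* sits inside the relative clause *who translated every blueprint* modifying *a lawyer*.
The relative clause forms an island for QR, so the quantifier is confined to the head noun's restrictor.
The inverse ordering *every blueprint* > *one architect* is therefore underivable.

No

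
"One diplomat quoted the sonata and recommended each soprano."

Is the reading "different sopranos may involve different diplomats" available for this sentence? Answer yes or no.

The paraphrase describes the scope ordering *each soprano* > *one diplomat*.
The DP *each soprano* is contained in one conjunct of the coordinate structure (*recommended each soprano*).
QR out of a conjunct would have to apply non-ATB, which the CSC forbids.
Hence only narrow scope for *each soprano* (under *one diplomat*) survives.

No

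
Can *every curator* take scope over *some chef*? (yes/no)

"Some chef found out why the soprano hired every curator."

No

*every curator* occurs within the embedded question *why the soprano hired every curator*.
Embedded wh-clauses are opaque for QR, so the quantifier stays inside the question.
So *every curator* cannot raise to a position above *some chef*.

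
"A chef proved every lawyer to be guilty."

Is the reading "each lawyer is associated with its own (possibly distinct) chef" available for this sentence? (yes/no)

Yes

The described interpretation is the *every lawyer* > *a chef* scoping.
*every lawyer* is an ECM subject; ECM complements are not islands, and the embedded quantifier may take matrix scope.
QR within a single clause is free, so the lower quantifier may take scope over the higher one.
Both orderings are possible: *a chef* > *every lawyer* and *every lawyer* > *a chef*.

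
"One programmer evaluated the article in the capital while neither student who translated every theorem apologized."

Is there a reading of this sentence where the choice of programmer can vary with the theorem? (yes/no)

That reading corresponds to *every theorem* > *one programmer*.
The target quantifier *every theorem* is part of the relative clause *who translated every theorem*, which is itself inside the adjunct *while neither student who translated every theorem apologized*.
Even if one barrier were somehow void, the other would still block QR.
Hence only narrow scope for *every theorem* (under *one programmer*) survives.
(Only the surface reading survives: one fixed programmer with respect to all the relevant theorems.)

No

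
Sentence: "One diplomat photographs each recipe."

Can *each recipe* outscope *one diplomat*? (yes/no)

Yes

*each recipe* and *one diplomat* are in the same minimal clause.
Clause-internal QR can adjoin the lower DP above the subject, yielding the inverse reading.
The sentence is scopally ambiguous between *one diplomat* > *each recipe* and *each recipe* > *one diplomat*.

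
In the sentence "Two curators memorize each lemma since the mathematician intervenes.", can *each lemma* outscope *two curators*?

Yes

*each lemma* is a matrix argument; the adjunct is an island but the target quantifier is outside it.
QR within a single clause is free, so the lower quantifier may take scope over the higher one.
Both orderings are possible: *two curators* > *each lemma* and *each lemma* > *two curators*.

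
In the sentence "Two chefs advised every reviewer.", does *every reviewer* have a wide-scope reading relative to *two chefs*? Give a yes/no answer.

Yes

*every reviewer* and *two chefs* are in the same minimal clause.
QR within a single clause is free, so the lower quantifier may take scope over the higher one.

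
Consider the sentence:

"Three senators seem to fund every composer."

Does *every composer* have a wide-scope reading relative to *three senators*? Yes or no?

Yes

*every composer* is inside a raising infinitive, which is transparent to QR (no CP barrier), so it behaves as a matrix argument.
With no island boundary between them, the object can take inverse scope over the subject via ordinary QR within the clause.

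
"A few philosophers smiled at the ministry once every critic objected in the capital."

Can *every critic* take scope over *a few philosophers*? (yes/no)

No

*every critic* sits inside the adjunct clause *once every critic objected in the capital*.
Since the clause is an adjunct (not a complement), the Adjunct Condition blocks QR across its edge.
Hence only narrow scope for *every critic* (under *a few philosophers*) survives.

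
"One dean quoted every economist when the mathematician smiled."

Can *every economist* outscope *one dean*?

Yes

The adjunct island is irrelevant here — *every economist* and *one dean* are both in the matrix clause.
No island intervenes, so both surface and inverse scope are derivable.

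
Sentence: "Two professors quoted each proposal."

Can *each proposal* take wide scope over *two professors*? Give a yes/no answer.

Yes

*two professors* and *each proposal* are co-arguments of the matrix verb, with nothing but a clause-internal boundary between them.
QR within a single clause is free, so the lower quantifier may take scope over the higher one.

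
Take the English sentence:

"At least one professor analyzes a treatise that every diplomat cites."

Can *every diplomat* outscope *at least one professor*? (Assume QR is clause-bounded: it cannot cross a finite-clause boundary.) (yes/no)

No

The DP *every diplomat* is contained in the relative clause *that every diplomat cites* modifying *a treatise*.
Relative clauses are scope islands: a quantifier cannot QR out of a relative clause to take scope in the matrix clause.
*every diplomat* is confined to the island and cannot take scope over *at least one professor*.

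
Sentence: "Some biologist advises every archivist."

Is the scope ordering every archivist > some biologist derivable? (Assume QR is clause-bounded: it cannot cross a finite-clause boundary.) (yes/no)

Yes

Both DPs are arguments of the same predicate; there is no clause or island boundary between them.
Nothing blocks QR of the lower DP to a position above the higher one, so inverse scope is available.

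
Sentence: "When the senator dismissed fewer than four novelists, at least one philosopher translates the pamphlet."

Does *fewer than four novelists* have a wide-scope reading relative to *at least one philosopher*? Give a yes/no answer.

No

*fewer than four novelists* sits inside the adjunct clause *when the senator dismissed fewer than four novelists*.
Scope out of an adjunct clause is unavailable: QR respects the adjunct-island constraint.
*fewer than four novelists* is confined to the island and cannot take scope over *at least one philosopher*.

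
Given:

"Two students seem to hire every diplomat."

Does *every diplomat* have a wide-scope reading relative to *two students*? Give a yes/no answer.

Yes

Raising constructions are monoclausal for scope purposes; *every diplomat* is not separated from *two students* by any island.
Since no island is crossed, the inverse ordering is licensed alongside surface scope.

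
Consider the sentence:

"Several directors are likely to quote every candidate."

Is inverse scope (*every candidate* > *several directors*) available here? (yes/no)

*every candidate* is the object of the infinitival complement of a raising predicate; raising infinitives are transparent for QR, so the two DPs are in effect clausemates.
Clause-internal QR can adjoin the lower DP above the subject, yielding the inverse reading.

Yes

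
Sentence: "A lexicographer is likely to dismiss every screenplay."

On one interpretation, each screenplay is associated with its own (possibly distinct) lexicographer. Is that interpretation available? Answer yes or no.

Yes

The paraphrase describes the scope ordering *every screenplay* > *a lexicographer*.
The matrix predicate is a raising verb, whose infinitival complement is not a scope island — *every screenplay* can QR into the matrix clause.
QR within a single clause is free, so the lower quantifier may take scope over the higher one.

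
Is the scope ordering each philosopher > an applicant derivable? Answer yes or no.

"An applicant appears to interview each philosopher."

*each philosopher* is inside a raising infinitive, which is transparent to QR (no CP barrier), so it behaves as a matrix argument.
QR within a single clause is free, so the lower quantifier may take scope over the higher one.
Both orderings are possible: *an applicant* > *each philosopher* and *each philosopher* > *an applicant*.

Yes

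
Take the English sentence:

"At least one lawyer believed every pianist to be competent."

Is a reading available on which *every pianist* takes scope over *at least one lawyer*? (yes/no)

*every pianist* is an ECM subject; ECM complements are not islands, and the embedded quantifier may take matrix scope.
Clause-internal QR can adjoin the lower DP above the subject, yielding the inverse reading.
The sentence is scopally ambiguous between *at least one lawyer* > *every pianist* and *every pianist* > *at least one lawyer*.

Yes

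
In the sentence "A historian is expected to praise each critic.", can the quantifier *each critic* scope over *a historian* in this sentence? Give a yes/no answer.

Yes

*each critic* is the object of the infinitival complement of a raising predicate; raising infinitives are transparent for QR, so the two DPs are in effect clausemates.
No island intervenes, so both surface and inverse scope are derivable.
The sentence is scopally ambiguous between *a historian* > *each critic* and *each critic* > *a historian*.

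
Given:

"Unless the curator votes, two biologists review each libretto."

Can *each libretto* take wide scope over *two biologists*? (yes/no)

Yes

The adjunct clause does not contain *each libretto*, which is the matrix object.
Clause-internal QR can adjoin the lower DP above the subject, yielding the inverse reading.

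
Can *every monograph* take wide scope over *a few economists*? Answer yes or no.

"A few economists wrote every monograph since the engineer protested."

*every monograph* is a matrix argument; the adjunct is an island but the target quantifier is outside it.
Clause-internal QR can adjoin the lower DP above the subject, yielding the inverse reading.
Both orderings are possible: *a few economists* > *every monograph* and *every monograph* > *a few economists*.

Yes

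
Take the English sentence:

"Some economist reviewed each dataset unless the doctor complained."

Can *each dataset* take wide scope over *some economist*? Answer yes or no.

Although there is an adjunct clause, *each dataset* is in the main clause, not inside the adjunct.
With no island boundary between them, the object can take inverse scope over the subject via ordinary QR within the clause.

Yes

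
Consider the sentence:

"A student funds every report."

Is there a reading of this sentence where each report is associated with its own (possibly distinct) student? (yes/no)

The paraphrase describes the scope ordering *every report* > *a student*.
*a student* and *every report* are co-arguments of the matrix verb, with nothing but a clause-internal boundary between them.
Clause-internal QR can adjoin the lower DP above the subject, yielding the inverse reading.

Yes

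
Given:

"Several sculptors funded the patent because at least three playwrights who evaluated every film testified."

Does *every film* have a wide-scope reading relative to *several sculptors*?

*every film* sits inside the relative clause *who evaluated every film*, which is itself inside the adjunct *because at least three playwrights who evaluated every film testified*.
The quantifier would have to escape first the RC and then the adjunct — two independent island violations.
*every film* is confined to the island and cannot take scope over *several sculptors*.

No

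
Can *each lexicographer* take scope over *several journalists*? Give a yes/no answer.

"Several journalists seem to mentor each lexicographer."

Infinitival complements of raising predicates do not block QR; *each lexicographer* and *several journalists* are effectively clausemates.
Clause-internal QR can adjoin the lower DP above the subject, yielding the inverse reading.

Yes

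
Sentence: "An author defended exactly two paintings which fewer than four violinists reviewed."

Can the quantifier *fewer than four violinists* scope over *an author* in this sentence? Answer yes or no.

No

*fewer than four violinists* is embedded in the relative clause *which fewer than four violinists reviewed* modifying *exactly two paintings*.
QR out of a relative clause is ruled out by the relative-clause island constraint.
*fewer than four violinists* > *an author* would require crossing that boundary, which is illicit.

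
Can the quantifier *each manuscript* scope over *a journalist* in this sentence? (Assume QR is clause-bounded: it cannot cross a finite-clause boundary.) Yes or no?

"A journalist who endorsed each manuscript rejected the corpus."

Structurally, *each manuscript* is inside the relative clause *who endorsed each manuscript*.
The relative clause forms an island for QR, so the quantifier is confined to the head noun's restrictor.
So *each manuscript* cannot raise to a position above *a journalist*.

No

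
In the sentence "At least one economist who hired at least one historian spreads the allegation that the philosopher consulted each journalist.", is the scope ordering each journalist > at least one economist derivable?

No

*each journalist* is embedded in the complex NP *the allegation that the philosopher consulted each journalist*.
Noun-complement clauses are scope islands (the Complex NP Constraint): a quantifier inside one cannot scope into the matrix.
So *each journalist* cannot raise high enough to outscope *at least one economist*; only the surface ordering *at least one economist* > *each journalist* is available.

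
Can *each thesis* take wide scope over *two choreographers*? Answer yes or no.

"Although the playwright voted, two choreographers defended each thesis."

Yes

The adjunct island is irrelevant here — *each thesis* and *two choreographers* are both in the matrix clause.
Ordinary QR to a clause-peripheral position gives the wide-scope LF for the lower DP.
So *each thesis* > *two choreographers* is among the available readings.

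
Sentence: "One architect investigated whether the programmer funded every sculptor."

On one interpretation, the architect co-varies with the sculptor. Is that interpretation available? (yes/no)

No

The described interpretation is the *every sculptor* > *one architect* scoping.
The DP *every sculptor* is contained in the embedded question *whether the programmer funded every sculptor*.
QR across an interrogative CP boundary is ruled out as a wh-island violation.
So *every sculptor* cannot raise to a position above *one architect*.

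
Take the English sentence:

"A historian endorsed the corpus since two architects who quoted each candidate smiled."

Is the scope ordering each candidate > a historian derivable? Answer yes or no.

*each candidate* occurs within the relative clause *who quoted each candidate*, which is itself inside the adjunct *since two architects who quoted each candidate smiled*.
Even if one barrier were somehow void, the other would still block QR.
So *each candidate* cannot raise to a position above *a historian*.

No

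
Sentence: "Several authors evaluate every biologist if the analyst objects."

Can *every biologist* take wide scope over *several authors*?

The adjunct island is irrelevant here — *every biologist* and *several authors* are both in the matrix clause.
Ordinary QR to a clause-peripheral position gives the wide-scope LF for the lower DP.
So *every biologist* > *several authors* is among the available readings.

Yes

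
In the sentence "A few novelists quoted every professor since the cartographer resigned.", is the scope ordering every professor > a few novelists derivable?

*every professor* is a matrix argument; the adjunct is an island but the target quantifier is outside it.
Ordinary QR to a clause-peripheral position gives the wide-scope LF for the lower DP.

Yes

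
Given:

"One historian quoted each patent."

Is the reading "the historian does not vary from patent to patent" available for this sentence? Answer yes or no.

This is the *one historian* > *each patent* reading.
Surface scope (*one historian* > *each patent*) is always derivable; islands only block QR, not in-situ interpretation.

Yes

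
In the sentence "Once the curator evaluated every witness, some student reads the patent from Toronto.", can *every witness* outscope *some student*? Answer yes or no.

No

The target quantifier *every witness* is part of the adjunct clause *once the curator evaluated every witness*.
Adjuncts are opaque for quantifier raising; a quantifier in an adjunct stays inside it.
There is no licit LF on which *every witness* c-commands *some student*.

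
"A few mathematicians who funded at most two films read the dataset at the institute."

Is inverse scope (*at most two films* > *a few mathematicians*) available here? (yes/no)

No

The DP *at most two films* is contained in the relative clause *who funded at most two films*.
The relative clause forms an island for QR, so the quantifier is confined to the head noun's restrictor.
*at most two films* > *a few mathematicians* would require crossing that boundary, which is illicit.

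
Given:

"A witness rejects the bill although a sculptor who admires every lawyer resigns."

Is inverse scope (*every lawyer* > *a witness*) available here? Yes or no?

Structurally, *every lawyer* is inside the relative clause *who admires every lawyer*, which is itself inside the adjunct *although a sculptor who admires every lawyer resigns*.
Nested islands: the RC island is itself inside an adjunct island, so wide scope is doubly excluded.
There is no licit LF on which *every lawyer* c-commands *a witness*.
(Only the surface reading survives: one fixed witness with respect to all the relevant lawyers.)

No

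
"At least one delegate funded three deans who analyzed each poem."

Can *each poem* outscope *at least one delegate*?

No

*each poem* is embedded in the relative clause *who analyzed each poem* modifying *three deans*.
Relative clauses are scope islands: a quantifier cannot QR out of a relative clause to take scope in the matrix clause.
*each poem* is confined to the island and cannot take scope over *at least one delegate*.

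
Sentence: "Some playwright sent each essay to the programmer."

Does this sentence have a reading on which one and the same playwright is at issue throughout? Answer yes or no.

The paraphrase describes the scope ordering *some playwright* > *each essay*.
Nothing needs to raise for *some playwright* > *each essay*, so no island constraint is at stake.

Yes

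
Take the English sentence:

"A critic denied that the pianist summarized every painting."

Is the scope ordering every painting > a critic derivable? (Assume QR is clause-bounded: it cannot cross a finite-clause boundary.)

*every painting* occurs within the finite complement clause *that the pianist summarized every painting*.
Under clause-bounded QR, a quantifier in an embedded finite clause cannot raise into the matrix clause.
*every painting* is confined to the island and cannot take scope over *a critic*.

No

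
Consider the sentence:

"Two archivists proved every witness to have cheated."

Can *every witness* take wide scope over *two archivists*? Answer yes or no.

Yes

*every witness* is the subject of an ECM infinitive — the infinitival complement of an ECM verb is not a scope island, so *every witness* can raise into the matrix clause.
Nothing blocks QR of the lower DP to a position above the higher one, so inverse scope is available.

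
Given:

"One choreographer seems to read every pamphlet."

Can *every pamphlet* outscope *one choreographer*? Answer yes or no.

*every pamphlet* is inside a raising infinitive, which is transparent to QR (no CP barrier), so it behaves as a matrix argument.
Since no island is crossed, the inverse ordering is licensed alongside surface scope.

Yes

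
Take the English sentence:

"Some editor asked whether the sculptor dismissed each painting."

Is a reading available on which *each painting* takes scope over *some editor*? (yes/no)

*each painting* is embedded in the embedded question *whether the sculptor dismissed each painting*.
Embedded wh-clauses are opaque for QR, so the quantifier stays inside the question.
Hence only narrow scope for *each painting* (under *some editor*) survives.

No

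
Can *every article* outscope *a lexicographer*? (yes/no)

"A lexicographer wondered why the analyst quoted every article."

No

The DP *every article* is contained in the embedded question *why the analyst quoted every article*.
Embedded wh-clauses are opaque for QR, so the quantifier stays inside the question.
So *every article* cannot raise to a position above *a lexicographer*.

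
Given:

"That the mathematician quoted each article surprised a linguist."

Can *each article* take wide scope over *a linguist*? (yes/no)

No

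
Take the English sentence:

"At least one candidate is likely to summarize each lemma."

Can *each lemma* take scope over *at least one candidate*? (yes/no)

Yes

The matrix predicate is a raising verb, whose infinitival complement is not a scope island — *each lemma* can QR into the matrix clause.
Ordinary QR to a clause-peripheral position gives the wide-scope LF for the lower DP.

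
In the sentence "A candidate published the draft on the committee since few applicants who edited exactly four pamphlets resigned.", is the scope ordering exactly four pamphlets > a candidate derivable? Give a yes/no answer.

The target quantifier *exactly four pamphlets* is part of the relative clause *who edited exactly four pamphlets*, which is itself inside the adjunct *since few applicants who edited exactly four pamphlets resigned*.
The quantifier would have to escape first the RC and then the adjunct — two independent island violations.
*exactly four pamphlets* is confined to the island and cannot take scope over *a candidate*.

No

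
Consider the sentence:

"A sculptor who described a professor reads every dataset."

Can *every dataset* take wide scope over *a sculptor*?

Yes

Although the sentence contains a relative clause (*who described a professor*), *every dataset* is outside it, in the matrix VP.
QR within a single clause is free, so the lower quantifier may take scope over the higher one.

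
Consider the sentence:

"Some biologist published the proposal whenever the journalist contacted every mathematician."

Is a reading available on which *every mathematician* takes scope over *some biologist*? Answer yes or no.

*every mathematician* sits inside the adjunct clause *whenever the journalist contacted every mathematician*.
Adjunct clauses are scope islands: a quantifier inside an adjunct cannot raise into the matrix clause.
*every mathematician* is confined to the island and cannot take scope over *some biologist*.

No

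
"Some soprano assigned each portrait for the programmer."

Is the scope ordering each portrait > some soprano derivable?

*each portrait* and *some soprano* are in the same minimal clause.
Ordinary QR to a clause-peripheral position gives the wide-scope LF for the lower DP.

Yes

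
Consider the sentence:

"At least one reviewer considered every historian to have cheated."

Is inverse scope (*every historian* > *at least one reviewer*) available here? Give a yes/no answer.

Yes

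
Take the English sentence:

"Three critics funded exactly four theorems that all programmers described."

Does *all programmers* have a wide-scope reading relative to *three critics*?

No

*all programmers* is embedded in the relative clause *that all programmers described* modifying *exactly four theorems*.
Quantifiers inside a relative clause are trapped there; the RC boundary blocks QR.
Hence only narrow scope for *all programmers* (under *three critics*) survives.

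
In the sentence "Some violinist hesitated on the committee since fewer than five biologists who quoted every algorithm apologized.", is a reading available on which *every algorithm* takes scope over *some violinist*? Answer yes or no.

No

The DP *every algorithm* is contained in the relative clause *who quoted every algorithm*, which is itself inside the adjunct *since fewer than five biologists who quoted every algorithm apologized*.
The quantifier would have to escape first the RC and then the adjunct — two independent island violations.
So the wide-scope reading for *every algorithm* is blocked.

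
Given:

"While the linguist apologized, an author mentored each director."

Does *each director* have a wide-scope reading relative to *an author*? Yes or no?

Yes

The adjunct island is irrelevant here — *each director* and *an author* are both in the matrix clause.
Nothing blocks QR of the lower DP to a position above the higher one, so inverse scope is available.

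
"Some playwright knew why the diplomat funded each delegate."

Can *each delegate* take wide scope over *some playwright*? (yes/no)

*each delegate* occurs within the embedded question *why the diplomat funded each delegate*.
Embedded questions are wh-islands: a quantifier inside an indirect question cannot QR into the matrix clause.
*each delegate* > *some playwright* would require crossing that boundary, which is illicit.
(Only the surface reading survives: one fixed playwright with respect to all the relevant delegates.)

No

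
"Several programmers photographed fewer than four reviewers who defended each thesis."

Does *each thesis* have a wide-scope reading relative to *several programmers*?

No

The DP *each thesis* is contained in the relative clause *who defended each thesis* modifying *fewer than four reviewers*.
Relative clauses are scope islands: a quantifier cannot QR out of a relative clause to take scope in the matrix clause.
There is no licit LF on which *each thesis* c-commands *several programmers*.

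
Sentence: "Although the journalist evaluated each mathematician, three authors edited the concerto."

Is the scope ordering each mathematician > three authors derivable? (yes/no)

No

*each mathematician* sits inside the adjunct clause *although the journalist evaluated each mathematician*.
Adjunct clauses are scope islands: a quantifier inside an adjunct cannot raise into the matrix clause.
*each mathematician* > *three authors* would require crossing that boundary, which is illicit.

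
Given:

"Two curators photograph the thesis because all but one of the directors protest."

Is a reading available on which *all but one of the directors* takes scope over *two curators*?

The target quantifier *all but one of the directors* is part of the adjunct clause *because all but one of the directors protest*.
Adjuncts are opaque for quantifier raising; a quantifier in an adjunct stays inside it.
The inverse ordering *all but one of the directors* > *two curators* is therefore underivable.

No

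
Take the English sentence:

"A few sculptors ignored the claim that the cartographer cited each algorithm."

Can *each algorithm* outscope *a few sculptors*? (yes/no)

No

*each algorithm* sits inside the complex NP *the claim that the cartographer cited each algorithm*.
Since the clause is the complement of a nominal head, the CNPC blocks scope extraction.
There is no licit LF on which *each algorithm* c-commands *a few sculptors*.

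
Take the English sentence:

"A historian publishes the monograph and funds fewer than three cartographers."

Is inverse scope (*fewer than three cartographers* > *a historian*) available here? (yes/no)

No

The target quantifier *fewer than three cartographers* is part of one conjunct of the coordinate structure (*funds fewer than three cartographers*).
QR out of a conjunct would have to apply non-ATB, which the CSC forbids.
So *fewer than three cartographers* cannot raise to a position above *a historian*.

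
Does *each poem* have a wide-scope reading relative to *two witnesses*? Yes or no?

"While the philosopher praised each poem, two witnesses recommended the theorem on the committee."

*each poem* occurs within the adjunct clause *while the philosopher praised each poem*.
Adverbial clauses are not L-marked, so they are barriers for QR — the quantifier cannot escape the adjunct.
So the wide-scope reading for *each poem* is blocked.

No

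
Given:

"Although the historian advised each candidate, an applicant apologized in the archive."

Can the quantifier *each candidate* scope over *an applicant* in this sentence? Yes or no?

The target quantifier *each candidate* is part of the adjunct clause *although the historian advised each candidate*.
Adverbial clauses are not L-marked, so they are barriers for QR — the quantifier cannot escape the adjunct.
So the wide-scope reading for *each candidate* is blocked.

No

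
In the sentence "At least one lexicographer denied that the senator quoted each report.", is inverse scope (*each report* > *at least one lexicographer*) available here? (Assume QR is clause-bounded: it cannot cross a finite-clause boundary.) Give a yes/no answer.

*each report* is embedded in the finite complement clause *that the senator quoted each report*.
With QR restricted to its own tensed clause, the embedded quantifier cannot reach a matrix scope position.
So the wide-scope reading for *each report* is blocked.

No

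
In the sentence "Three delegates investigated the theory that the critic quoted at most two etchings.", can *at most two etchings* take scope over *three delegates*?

No

The target quantifier *at most two etchings* is part of the complex NP *the theory that the critic quoted at most two etchings*.
A that-clause complement to a noun is an island; QR cannot cross the NP boundary.
So the wide-scope reading for *at most two etchings* is blocked.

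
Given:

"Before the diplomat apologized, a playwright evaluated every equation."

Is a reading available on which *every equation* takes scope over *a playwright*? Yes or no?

Yes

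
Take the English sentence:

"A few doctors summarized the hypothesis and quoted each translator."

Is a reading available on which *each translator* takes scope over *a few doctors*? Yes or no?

Structurally, *each translator* is inside one conjunct of the coordinate structure (*quoted each translator*).
Coordinate structures are islands for non-across-the-board movement, QR included.
So *each translator* cannot raise to a position above *a few doctors*.

No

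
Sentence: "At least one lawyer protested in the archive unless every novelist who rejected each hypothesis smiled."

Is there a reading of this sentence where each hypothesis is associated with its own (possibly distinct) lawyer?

This is the *each hypothesis* > *at least one lawyer* reading.
*each hypothesis* sits inside the relative clause *who rejected each hypothesis*, which is itself inside the adjunct *unless every novelist who rejected each hypothesis smiled*.
Even if one barrier were somehow void, the other would still block QR.
So the wide-scope reading for *each hypothesis* is blocked.

No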